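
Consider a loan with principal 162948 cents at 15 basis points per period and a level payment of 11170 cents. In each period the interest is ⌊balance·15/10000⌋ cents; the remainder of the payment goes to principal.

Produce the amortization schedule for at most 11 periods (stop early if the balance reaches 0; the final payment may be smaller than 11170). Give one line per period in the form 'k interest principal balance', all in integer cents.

1 244 10926 152022
2 228 10942 141080
3 211 10959 130121
4 195 10975 119146
5 178 10992 108154
6 162 11008 97146
7 145 11025 86121
8 129 11041 75080
9 112 11058 64022
10 96 11074 52948
11 79 11091 41857

1. interest=⌊162948·15/10000⌋=244; principal=11170-244=10926; balance=162948-10926=152022
2. interest=⌊152022·15/10000⌋=228; principal=11170-228=10942; balance=152022-10942=141080
3. interest=⌊141080·15/10000⌋=211; principal=11170-211=10959; balance=141080-10959=130121
4. interest=⌊130121·15/10000⌋=195; principal=11170-195=10975; balance=130121-10975=119146
5. interest=⌊119146·15/10000⌋=178; principal=11170-178=10992; balance=119146-10992=108154
6. interest=⌊108154·15/10000⌋=162; principal=11170-162=11008; balance=108154-11008=97146
7. interest=⌊97146·15/10000⌋=145; principal=11170-145=11025; balance=97146-11025=86121
8. interest=⌊86121·15/10000⌋=129; principal=11170-129=11041; balance=86121-11041=75080
9. interest=⌊75080·15/10000⌋=112; principal=11170-112=11058; balance=75080-11058=64022
10. interest=⌊64022·15/10000⌋=96; principal=11170-96=11074; balance=64022-11074=52948
11. interest=⌊52948·15/10000⌋=79; principal=11170-79=11091; balance=52948-11091=41857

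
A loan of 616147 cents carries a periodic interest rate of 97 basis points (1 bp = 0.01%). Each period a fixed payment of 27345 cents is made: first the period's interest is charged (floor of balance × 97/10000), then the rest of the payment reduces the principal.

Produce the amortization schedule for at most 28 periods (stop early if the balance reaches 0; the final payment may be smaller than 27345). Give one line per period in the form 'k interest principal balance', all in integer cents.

1 5976 21369 594778
2 5769 21576 573202
3 5560 21785 551417
4 5348 21997 529420
5 5135 22210 507210
6 4919 22426 484784
7 4702 22643 462141
8 4482 22863 439278
9 4260 23085 416193
10 4037 23308 392885
11 3810 23535 369350
12 3582 23763 345587
13 3352 23993 321594
14 3119 24226 297368
15 2884 24461 272907
16 2647 24698 248209
17 2407 24938 223271
18 2165 25180 198091
19 1921 25424 172667
20 1674 25671 146996
21 1425 25920 121076
22 1174 26171 94905
23 920 26425 68480
24 664 26681 41799
25 405 26940 14859
26 144 14859 0

1. interest=⌊616147·97/10000⌋=5976; principal=27345-5976=21369; balance=616147-21369=594778
2. interest=⌊594778·97/10000⌋=5769; principal=27345-5769=21576; balance=594778-21576=573202
3. interest=⌊573202·97/10000⌋=5560; principal=27345-5560=21785; balance=573202-21785=551417
4. interest=⌊551417·97/10000⌋=5348; principal=27345-5348=21997; balance=551417-21997=529420
5. interest=⌊529420·97/10000⌋=5135; principal=27345-5135=22210; balance=529420-22210=507210
6. interest=⌊507210·97/10000⌋=4919; principal=27345-4919=22426; balance=507210-22426=484784
7. interest=⌊484784·97/10000⌋=4702; principal=27345-4702=22643; balance=484784-22643=462141
8. interest=⌊462141·97/10000⌋=4482; principal=27345-4482=22863; balance=462141-22863=439278
9. interest=⌊439278·97/10000⌋=4260; principal=27345-4260=23085; balance=439278-23085=416193
10. interest=⌊416193·97/10000⌋=4037; principal=27345-4037=23308; balance=416193-23308=392885
11. interest=⌊392885·97/10000⌋=3810; principal=27345-3810=23535; balance=392885-23535=369350
12. interest=⌊369350·97/10000⌋=3582; principal=27345-3582=23763; balance=369350-23763=345587
13. interest=⌊345587·97/10000⌋=3352; principal=27345-3352=23993; balance=345587-23993=321594
14. interest=⌊321594·97/10000⌋=3119; principal=27345-3119=24226; balance=321594-24226=297368
15. interest=⌊297368·97/10000⌋=2884; principal=27345-2884=24461; balance=297368-24461=272907
16. interest=⌊272907·97/10000⌋=2647; principal=27345-2647=24698; balance=272907-24698=248209
17. interest=⌊248209·97/10000⌋=2407; principal=27345-2407=24938; balance=248209-24938=223271
18. interest=⌊223271·97/10000⌋=2165; principal=27345-2165=25180; balance=223271-25180=198091
19. interest=⌊198091·97/10000⌋=1921; principal=27345-1921=25424; balance=198091-25424=172667
20. interest=⌊172667·97/10000⌋=1674; principal=27345-1674=25671; balance=172667-25671=146996
21. interest=⌊146996·97/10000⌋=1425; principal=27345-1425=25920; balance=146996-25920=121076
22. interest=⌊121076·97/10000⌋=1174; principal=27345-1174=26171; balance=121076-26171=94905
23. interest=⌊94905·97/10000⌋=920; principal=27345-920=26425; balance=94905-26425=68480
24. interest=⌊68480·97/10000⌋=664; principal=27345-664=26681; balance=68480-26681=41799
25. interest=⌊41799·97/10000⌋=405; principal=27345-405=26940; balance=41799-26940=14859
26. interest=⌊14859·97/10000⌋=144; principal=min(27345-144,14859)=14859; balance=14859-14859=0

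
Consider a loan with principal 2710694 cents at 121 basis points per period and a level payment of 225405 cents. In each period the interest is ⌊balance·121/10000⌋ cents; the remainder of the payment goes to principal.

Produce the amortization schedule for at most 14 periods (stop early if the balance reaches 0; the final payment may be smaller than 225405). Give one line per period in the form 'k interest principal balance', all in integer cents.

1 32799 192606 2518088
2 30468 194937 2323151
3 28110 197295 2125856
4 25722 199683 1926173
5 23306 202099 1724074
6 20861 204544 1519530
7 18386 207019 1312511
8 15881 209524 1102987
9 13346 212059 890928
10 10780 214625 676303
11 8183 217222 459081
12 5554 219851 239230
13 2894 222511 16719
14 202 16719 0

1. interest=⌊2710694·121/10000⌋=32799; principal=225405-32799=192606; balance=2710694-192606=2518088
2. interest=⌊2518088·121/10000⌋=30468; principal=225405-30468=194937; balance=2518088-194937=2323151
3. interest=⌊2323151·121/10000⌋=28110; principal=225405-28110=197295; balance=2323151-197295=2125856
4. interest=⌊2125856·121/10000⌋=25722; principal=225405-25722=199683; balance=2125856-199683=1926173
5. interest=⌊1926173·121/10000⌋=23306; principal=225405-23306=202099; balance=1926173-202099=1724074
6. interest=⌊1724074·121/10000⌋=20861; principal=225405-20861=204544; balance=1724074-204544=1519530
7. interest=⌊1519530·121/10000⌋=18386; principal=225405-18386=207019; balance=1519530-207019=1312511
8. interest=⌊1312511·121/10000⌋=15881; principal=225405-15881=209524; balance=1312511-209524=1102987
9. interest=⌊1102987·121/10000⌋=13346; principal=225405-13346=212059; balance=1102987-212059=890928
10. interest=⌊890928·121/10000⌋=10780; principal=225405-10780=214625; balance=890928-214625=676303
11. interest=⌊676303·121/10000⌋=8183; principal=225405-8183=217222; balance=676303-217222=459081
12. interest=⌊459081·121/10000⌋=5554; principal=225405-5554=219851; balance=459081-219851=239230
13. interest=⌊239230·121/10000⌋=2894; principal=225405-2894=222511; balance=239230-222511=16719
14. interest=⌊16719·121/10000⌋=202; principal=min(225405-202,16719)=16719; balance=16719-16719=0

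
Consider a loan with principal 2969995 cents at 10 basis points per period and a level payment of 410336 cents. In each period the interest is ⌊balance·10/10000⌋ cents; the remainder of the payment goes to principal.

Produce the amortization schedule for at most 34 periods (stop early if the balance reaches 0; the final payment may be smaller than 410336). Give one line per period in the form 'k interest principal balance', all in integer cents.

1 2969 407367 2562628
2 2562 407774 2154854
3 2154 408182 1746672
4 1746 408590 1338082
5 1338 408998 929084
6 929 409407 519677
7 519 409817 109860
8 109 109860 0

1. interest=⌊2969995·10/10000⌋=2969; principal=410336-2969=407367; balance=2969995-407367=2562628
2. interest=⌊2562628·10/10000⌋=2562; principal=410336-2562=407774; balance=2562628-407774=2154854
3. interest=⌊2154854·10/10000⌋=2154; principal=410336-2154=408182; balance=2154854-408182=1746672
4. interest=⌊1746672·10/10000⌋=1746; principal=410336-1746=408590; balance=1746672-408590=1338082
5. interest=⌊1338082·10/10000⌋=1338; principal=410336-1338=408998; balance=1338082-408998=929084
6. interest=⌊929084·10/10000⌋=929; principal=410336-929=409407; balance=929084-409407=519677
7. interest=⌊519677·10/10000⌋=519; principal=410336-519=409817; balance=519677-409817=109860
8. interest=⌊109860·10/10000⌋=109; principal=min(410336-109,109860)=109860; balance=109860-109860=0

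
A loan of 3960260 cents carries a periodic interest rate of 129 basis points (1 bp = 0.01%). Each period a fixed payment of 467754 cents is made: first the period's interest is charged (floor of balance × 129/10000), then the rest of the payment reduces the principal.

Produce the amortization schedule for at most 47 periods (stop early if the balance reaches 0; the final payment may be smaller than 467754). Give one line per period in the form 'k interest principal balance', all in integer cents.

1. interest=⌊3960260·129/10000⌋=51087; principal=467754-51087=416667; balance=3960260-416667=3543593
2. interest=⌊3543593·129/10000⌋=45712; principal=467754-45712=422042; balance=3543593-422042=3121551
3. interest=⌊3121551·129/10000⌋=40268; principal=467754-40268=427486; balance=3121551-427486=2694065
4. interest=⌊2694065·129/10000⌋=34753; principal=467754-34753=433001; balance=2694065-433001=2261064
5. interest=⌊2261064·129/10000⌋=29167; principal=467754-29167=438587; balance=2261064-438587=1822477
6. interest=⌊1822477·129/10000⌋=23509; principal=467754-23509=444245; balance=1822477-444245=1378232
7. interest=⌊1378232·129/10000⌋=17779; principal=467754-17779=449975; balance=1378232-449975=928257
8. interest=⌊928257·129/10000⌋=11974; principal=467754-11974=455780; balance=928257-455780=472477
9. interest=⌊472477·129/10000⌋=6094; principal=467754-6094=461660; balance=472477-461660=10817
10. interest=⌊10817·129/10000⌋=139; principal=min(467754-139,10817)=10817; balance=10817-10817=0

1 51087 416667 3543593
2 45712 422042 3121551
3 40268 427486 2694065
4 34753 433001 2261064
5 29167 438587 1822477
6 23509 444245 1378232
7 17779 449975 928257
8 11974 455780 472477
9 6094 461660 10817
10 139 10817 0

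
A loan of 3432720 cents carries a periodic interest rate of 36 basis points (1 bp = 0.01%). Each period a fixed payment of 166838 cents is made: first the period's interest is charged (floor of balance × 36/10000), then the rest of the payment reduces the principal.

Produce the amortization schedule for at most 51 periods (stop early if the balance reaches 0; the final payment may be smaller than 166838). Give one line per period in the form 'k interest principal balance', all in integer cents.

1. interest=⌊3432720·36/10000⌋=12357; principal=166838-12357=154481; balance=3432720-154481=3278239
2. interest=⌊3278239·36/10000⌋=11801; principal=166838-11801=155037; balance=3278239-155037=3123202
3. interest=⌊3123202·36/10000⌋=11243; principal=166838-11243=155595; balance=3123202-155595=2967607
4. interest=⌊2967607·36/10000⌋=10683; principal=166838-10683=156155; balance=2967607-156155=2811452
5. interest=⌊2811452·36/10000⌋=10121; principal=166838-10121=156717; balance=2811452-156717=2654735
6. interest=⌊2654735·36/10000⌋=9557; principal=166838-9557=157281; balance=2654735-157281=2497454
7. interest=⌊2497454·36/10000⌋=8990; principal=166838-8990=157848; balance=2497454-157848=2339606
8. interest=⌊2339606·36/10000⌋=8422; principal=166838-8422=158416; balance=2339606-158416=2181190
9. interest=⌊2181190·36/10000⌋=7852; principal=166838-7852=158986; balance=2181190-158986=2022204
10. interest=⌊2022204·36/10000⌋=7279; principal=166838-7279=159559; balance=2022204-159559=1862645
11. interest=⌊1862645·36/10000⌋=6705; principal=166838-6705=160133; balance=1862645-160133=1702512
12. interest=⌊1702512·36/10000⌋=6129; principal=166838-6129=160709; balance=1702512-160709=1541803
13. interest=⌊1541803·36/10000⌋=5550; principal=166838-5550=161288; balance=1541803-161288=1380515
14. interest=⌊1380515·36/10000⌋=4969; principal=166838-4969=161869; balance=1380515-161869=1218646
15. interest=⌊1218646·36/10000⌋=4387; principal=166838-4387=162451; balance=1218646-162451=1056195
16. interest=⌊1056195·36/10000⌋=3802; principal=166838-3802=163036; balance=1056195-163036=893159
17. interest=⌊893159·36/10000⌋=3215; principal=166838-3215=163623; balance=893159-163623=729536
18. interest=⌊729536·36/10000⌋=2626; principal=166838-2626=164212; balance=729536-164212=565324
19. interest=⌊565324·36/10000⌋=2035; principal=166838-2035=164803; balance=565324-164803=400521
20. interest=⌊400521·36/10000⌋=1441; principal=166838-1441=165397; balance=400521-165397=235124
21. interest=⌊235124·36/10000⌋=846; principal=166838-846=165992; balance=235124-165992=69132
22. interest=⌊69132·36/10000⌋=248; principal=min(166838-248,69132)=69132; balance=69132-69132=0

1 12357 154481 3278239
2 11801 155037 3123202
3 11243 155595 2967607
4 10683 156155 2811452
5 10121 156717 2654735
6 9557 157281 2497454
7 8990 157848 2339606
8 8422 158416 2181190
9 7852 158986 2022204
10 7279 159559 1862645
11 6705 160133 1702512
12 6129 160709 1541803
13 5550 161288 1380515
14 4969 161869 1218646
15 4387 162451 1056195
16 3802 163036 893159
17 3215 163623 729536
18 2626 164212 565324
19 2035 164803 400521
20 1441 165397 235124
21 846 165992 69132
22 248 69132 0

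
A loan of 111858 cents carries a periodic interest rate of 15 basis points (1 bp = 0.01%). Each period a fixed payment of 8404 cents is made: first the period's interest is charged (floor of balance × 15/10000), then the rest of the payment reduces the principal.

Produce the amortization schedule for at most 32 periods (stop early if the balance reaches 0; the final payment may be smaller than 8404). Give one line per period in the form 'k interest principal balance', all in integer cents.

1. interest=⌊111858·15/10000⌋=167; principal=8404-167=8237; balance=111858-8237=103621
2. interest=⌊103621·15/10000⌋=155; principal=8404-155=8249; balance=103621-8249=95372
3. interest=⌊95372·15/10000⌋=143; principal=8404-143=8261; balance=95372-8261=87111
4. interest=⌊87111·15/10000⌋=130; principal=8404-130=8274; balance=87111-8274=78837
5. interest=⌊78837·15/10000⌋=118; principal=8404-118=8286; balance=78837-8286=70551
6. interest=⌊70551·15/10000⌋=105; principal=8404-105=8299; balance=70551-8299=62252
7. interest=⌊62252·15/10000⌋=93; principal=8404-93=8311; balance=62252-8311=53941
8. interest=⌊53941·15/10000⌋=80; principal=8404-80=8324; balance=53941-8324=45617
9. interest=⌊45617·15/10000⌋=68; principal=8404-68=8336; balance=45617-8336=37281
10. interest=⌊37281·15/10000⌋=55; principal=8404-55=8349; balance=37281-8349=28932
11. interest=⌊28932·15/10000⌋=43; principal=8404-43=8361; balance=28932-8361=20571
12. interest=⌊20571·15/10000⌋=30; principal=8404-30=8374; balance=20571-8374=12197
13. interest=⌊12197·15/10000⌋=18; principal=8404-18=8386; balance=12197-8386=3811
14. interest=⌊3811·15/10000⌋=5; principal=min(8404-5,3811)=3811; balance=3811-3811=0

1 167 8237 103621
2 155 8249 95372
3 143 8261 87111
4 130 8274 78837
5 118 8286 70551
6 105 8299 62252
7 93 8311 53941
8 80 8324 45617
9 68 8336 37281
10 55 8349 28932
11 43 8361 20571
12 30 8374 12197
13 18 8386 3811
14 5 3811 0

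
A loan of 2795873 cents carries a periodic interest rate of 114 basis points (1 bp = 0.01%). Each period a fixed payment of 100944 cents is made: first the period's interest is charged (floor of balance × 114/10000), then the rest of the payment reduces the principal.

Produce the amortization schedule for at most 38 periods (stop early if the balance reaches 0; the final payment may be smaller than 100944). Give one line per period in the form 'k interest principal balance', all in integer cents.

1 31872 69072 2726801
2 31085 69859 2656942
3 30289 70655 2586287
4 29483 71461 2514826
5 28669 72275 2442551
6 27845 73099 2369452
7 27011 73933 2295519
8 26168 74776 2220743
9 25316 75628 2145115
10 24454 76490 2068625
11 23582 77362 1991263
12 22700 78244 1913019
13 21808 79136 1833883
14 20906 80038 1753845
15 19993 80951 1672894
16 19070 81874 1591020
17 18137 82807 1508213
18 17193 83751 1424462
19 16238 84706 1339756
20 15273 85671 1254085
21 14296 86648 1167437
22 13308 87636 1079801
23 12309 88635 991166
24 11299 89645 901521
25 10277 90667 810854
26 9243 91701 719153
27 8198 92746 626407
28 7141 93803 532604
29 6071 94873 437731
30 4990 95954 341777
31 3896 97048 244729
32 2789 98155 146574
33 1670 99274 47300
34 539 47300 0

1. interest=⌊2795873·114/10000⌋=31872; principal=100944-31872=69072; balance=2795873-69072=2726801
2. interest=⌊2726801·114/10000⌋=31085; principal=100944-31085=69859; balance=2726801-69859=2656942
3. interest=⌊2656942·114/10000⌋=30289; principal=100944-30289=70655; balance=2656942-70655=2586287
4. interest=⌊2586287·114/10000⌋=29483; principal=100944-29483=71461; balance=2586287-71461=2514826
5. interest=⌊2514826·114/10000⌋=28669; principal=100944-28669=72275; balance=2514826-72275=2442551
6. interest=⌊2442551·114/10000⌋=27845; principal=100944-27845=73099; balance=2442551-73099=2369452
7. interest=⌊2369452·114/10000⌋=27011; principal=100944-27011=73933; balance=2369452-73933=2295519
8. interest=⌊2295519·114/10000⌋=26168; principal=100944-26168=74776; balance=2295519-74776=2220743
9. interest=⌊2220743·114/10000⌋=25316; principal=100944-25316=75628; balance=2220743-75628=2145115
10. interest=⌊2145115·114/10000⌋=24454; principal=100944-24454=76490; balance=2145115-76490=2068625
11. interest=⌊2068625·114/10000⌋=23582; principal=100944-23582=77362; balance=2068625-77362=1991263
12. interest=⌊1991263·114/10000⌋=22700; principal=100944-22700=78244; balance=1991263-78244=1913019
13. interest=⌊1913019·114/10000⌋=21808; principal=100944-21808=79136; balance=1913019-79136=1833883
14. interest=⌊1833883·114/10000⌋=20906; principal=100944-20906=80038; balance=1833883-80038=1753845
15. interest=⌊1753845·114/10000⌋=19993; principal=100944-19993=80951; balance=1753845-80951=1672894
16. interest=⌊1672894·114/10000⌋=19070; principal=100944-19070=81874; balance=1672894-81874=1591020
17. interest=⌊1591020·114/10000⌋=18137; principal=100944-18137=82807; balance=1591020-82807=1508213
18. interest=⌊1508213·114/10000⌋=17193; principal=100944-17193=83751; balance=1508213-83751=1424462
19. interest=⌊1424462·114/10000⌋=16238; principal=100944-16238=84706; balance=1424462-84706=1339756
20. interest=⌊1339756·114/10000⌋=15273; principal=100944-15273=85671; balance=1339756-85671=1254085
21. interest=⌊1254085·114/10000⌋=14296; principal=100944-14296=86648; balance=1254085-86648=1167437
22. interest=⌊1167437·114/10000⌋=13308; principal=100944-13308=87636; balance=1167437-87636=1079801
23. interest=⌊1079801·114/10000⌋=12309; principal=100944-12309=88635; balance=1079801-88635=991166
24. interest=⌊991166·114/10000⌋=11299; principal=100944-11299=89645; balance=991166-89645=901521
25. interest=⌊901521·114/10000⌋=10277; principal=100944-10277=90667; balance=901521-90667=810854
26. interest=⌊810854·114/10000⌋=9243; principal=100944-9243=91701; balance=810854-91701=719153
27. interest=⌊719153·114/10000⌋=8198; principal=100944-8198=92746; balance=719153-92746=626407
28. interest=⌊626407·114/10000⌋=7141; principal=100944-7141=93803; balance=626407-93803=532604
29. interest=⌊532604·114/10000⌋=6071; principal=100944-6071=94873; balance=532604-94873=437731
30. interest=⌊437731·114/10000⌋=4990; principal=100944-4990=95954; balance=437731-95954=341777
31. interest=⌊341777·114/10000⌋=3896; principal=100944-3896=97048; balance=341777-97048=244729
32. interest=⌊244729·114/10000⌋=2789; principal=100944-2789=98155; balance=244729-98155=146574
33. interest=⌊146574·114/10000⌋=1670; principal=100944-1670=99274; balance=146574-99274=47300
34. interest=⌊47300·114/10000⌋=539; principal=min(100944-539,47300)=47300; balance=47300-47300=0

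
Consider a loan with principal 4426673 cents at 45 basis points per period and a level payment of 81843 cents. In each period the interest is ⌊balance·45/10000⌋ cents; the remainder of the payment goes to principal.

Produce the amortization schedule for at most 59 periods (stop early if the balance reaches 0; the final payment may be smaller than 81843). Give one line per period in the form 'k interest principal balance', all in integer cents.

1. interest=⌊4426673·45/10000⌋=19920; principal=81843-19920=61923; balance=4426673-61923=4364750
2. interest=⌊4364750·45/10000⌋=19641; principal=81843-19641=62202; balance=4364750-62202=4302548
3. interest=⌊4302548·45/10000⌋=19361; principal=81843-19361=62482; balance=4302548-62482=4240066
4. interest=⌊4240066·45/10000⌋=19080; principal=81843-19080=62763; balance=4240066-62763=4177303
5. interest=⌊4177303·45/10000⌋=18797; principal=81843-18797=63046; balance=4177303-63046=4114257
6. interest=⌊4114257·45/10000⌋=18514; principal=81843-18514=63329; balance=4114257-63329=4050928
7. interest=⌊4050928·45/10000⌋=18229; principal=81843-18229=63614; balance=4050928-63614=3987314
8. interest=⌊3987314·45/10000⌋=17942; principal=81843-17942=63901; balance=3987314-63901=3923413
9. interest=⌊3923413·45/10000⌋=17655; principal=81843-17655=64188; balance=3923413-64188=3859225
10. interest=⌊3859225·45/10000⌋=17366; principal=81843-17366=64477; balance=3859225-64477=3794748
11. interest=⌊3794748·45/10000⌋=17076; principal=81843-17076=64767; balance=3794748-64767=3729981
12. interest=⌊3729981·45/10000⌋=16784; principal=81843-16784=65059; balance=3729981-65059=3664922
13. interest=⌊3664922·45/10000⌋=16492; principal=81843-16492=65351; balance=3664922-65351=3599571
14. interest=⌊3599571·45/10000⌋=16198; principal=81843-16198=65645; balance=3599571-65645=3533926
15. interest=⌊3533926·45/10000⌋=15902; principal=81843-15902=65941; balance=3533926-65941=3467985
16. interest=⌊3467985·45/10000⌋=15605; principal=81843-15605=66238; balance=3467985-66238=3401747
17. interest=⌊3401747·45/10000⌋=15307; principal=81843-15307=66536; balance=3401747-66536=3335211
18. interest=⌊3335211·45/10000⌋=15008; principal=81843-15008=66835; balance=3335211-66835=3268376
19. interest=⌊3268376·45/10000⌋=14707; principal=81843-14707=67136; balance=3268376-67136=3201240
20. interest=⌊3201240·45/10000⌋=14405; principal=81843-14405=67438; balance=3201240-67438=3133802
21. interest=⌊3133802·45/10000⌋=14102; principal=81843-14102=67741; balance=3133802-67741=3066061
22. interest=⌊3066061·45/10000⌋=13797; principal=81843-13797=68046; balance=3066061-68046=2998015
23. interest=⌊2998015·45/10000⌋=13491; principal=81843-13491=68352; balance=2998015-68352=2929663
24. interest=⌊2929663·45/10000⌋=13183; principal=81843-13183=68660; balance=2929663-68660=2861003
25. interest=⌊2861003·45/10000⌋=12874; principal=81843-12874=68969; balance=2861003-68969=2792034
26. interest=⌊2792034·45/10000⌋=12564; principal=81843-12564=69279; balance=2792034-69279=2722755
27. interest=⌊2722755·45/10000⌋=12252; principal=81843-12252=69591; balance=2722755-69591=2653164
28. interest=⌊2653164·45/10000⌋=11939; principal=81843-11939=69904; balance=2653164-69904=2583260
29. interest=⌊2583260·45/10000⌋=11624; principal=81843-11624=70219; balance=2583260-70219=2513041
30. interest=⌊2513041·45/10000⌋=11308; principal=81843-11308=70535; balance=2513041-70535=2442506
31. interest=⌊2442506·45/10000⌋=10991; principal=81843-10991=70852; balance=2442506-70852=2371654
32. interest=⌊2371654·45/10000⌋=10672; principal=81843-10672=71171; balance=2371654-71171=2300483
33. interest=⌊2300483·45/10000⌋=10352; principal=81843-10352=71491; balance=2300483-71491=2228992
34. interest=⌊2228992·45/10000⌋=10030; principal=81843-10030=71813; balance=2228992-71813=2157179
35. interest=⌊2157179·45/10000⌋=9707; principal=81843-9707=72136; balance=2157179-72136=2085043
36. interest=⌊2085043·45/10000⌋=9382; principal=81843-9382=72461; balance=2085043-72461=2012582
37. interest=⌊2012582·45/10000⌋=9056; principal=81843-9056=72787; balance=2012582-72787=1939795
38. interest=⌊1939795·45/10000⌋=8729; principal=81843-8729=73114; balance=1939795-73114=1866681
39. interest=⌊1866681·45/10000⌋=8400; principal=81843-8400=73443; balance=1866681-73443=1793238
40. interest=⌊1793238·45/10000⌋=8069; principal=81843-8069=73774; balance=1793238-73774=1719464
41. interest=⌊1719464·45/10000⌋=7737; principal=81843-7737=74106; balance=1719464-74106=1645358
42. interest=⌊1645358·45/10000⌋=7404; principal=81843-7404=74439; balance=1645358-74439=1570919
43. interest=⌊1570919·45/10000⌋=7069; principal=81843-7069=74774; balance=1570919-74774=1496145
44. interest=⌊1496145·45/10000⌋=6732; principal=81843-6732=75111; balance=1496145-75111=1421034
45. interest=⌊1421034·45/10000⌋=6394; principal=81843-6394=75449; balance=1421034-75449=1345585
46. interest=⌊1345585·45/10000⌋=6055; principal=81843-6055=75788; balance=1345585-75788=1269797
47. interest=⌊1269797·45/10000⌋=5714; principal=81843-5714=76129; balance=1269797-76129=1193668
48. interest=⌊1193668·45/10000⌋=5371; principal=81843-5371=76472; balance=1193668-76472=1117196
49. interest=⌊1117196·45/10000⌋=5027; principal=81843-5027=76816; balance=1117196-76816=1040380
50. interest=⌊1040380·45/10000⌋=4681; principal=81843-4681=77162; balance=1040380-77162=963218
51. interest=⌊963218·45/10000⌋=4334; principal=81843-4334=77509; balance=963218-77509=885709
52. interest=⌊885709·45/10000⌋=3985; principal=81843-3985=77858; balance=885709-77858=807851
53. interest=⌊807851·45/10000⌋=3635; principal=81843-3635=78208; balance=807851-78208=729643
54. interest=⌊729643·45/10000⌋=3283; principal=81843-3283=78560; balance=729643-78560=651083
55. interest=⌊651083·45/10000⌋=2929; principal=81843-2929=78914; balance=651083-78914=572169
56. interest=⌊572169·45/10000⌋=2574; principal=81843-2574=79269; balance=572169-79269=492900
57. interest=⌊492900·45/10000⌋=2218; principal=81843-2218=79625; balance=492900-79625=413275
58. interest=⌊413275·45/10000⌋=1859; principal=81843-1859=79984; balance=413275-79984=333291
59. interest=⌊333291·45/10000⌋=1499; principal=81843-1499=80344; balance=333291-80344=252947

1 19920 61923 4364750
2 19641 62202 4302548
3 19361 62482 4240066
4 19080 62763 4177303
5 18797 63046 4114257
6 18514 63329 4050928
7 18229 63614 3987314
8 17942 63901 3923413
9 17655 64188 3859225
10 17366 64477 3794748
11 17076 64767 3729981
12 16784 65059 3664922
13 16492 65351 3599571
14 16198 65645 3533926
15 15902 65941 3467985
16 15605 66238 3401747
17 15307 66536 3335211
18 15008 66835 3268376
19 14707 67136 3201240
20 14405 67438 3133802
21 14102 67741 3066061
22 13797 68046 2998015
23 13491 68352 2929663
24 13183 68660 2861003
25 12874 68969 2792034
26 12564 69279 2722755
27 12252 69591 2653164
28 11939 69904 2583260
29 11624 70219 2513041
30 11308 70535 2442506
31 10991 70852 2371654
32 10672 71171 2300483
33 10352 71491 2228992
34 10030 71813 2157179
35 9707 72136 2085043
36 9382 72461 2012582
37 9056 72787 1939795
38 8729 73114 1866681
39 8400 73443 1793238
40 8069 73774 1719464
41 7737 74106 1645358
42 7404 74439 1570919
43 7069 74774 1496145
44 6732 75111 1421034
45 6394 75449 1345585
46 6055 75788 1269797
47 5714 76129 1193668
48 5371 76472 1117196
49 5027 76816 1040380
50 4681 77162 963218
51 4334 77509 885709
52 3985 77858 807851
53 3635 78208 729643
54 3283 78560 651083
55 2929 78914 572169
56 2574 79269 492900
57 2218 79625 413275
58 1859 79984 333291
59 1499 80344 252947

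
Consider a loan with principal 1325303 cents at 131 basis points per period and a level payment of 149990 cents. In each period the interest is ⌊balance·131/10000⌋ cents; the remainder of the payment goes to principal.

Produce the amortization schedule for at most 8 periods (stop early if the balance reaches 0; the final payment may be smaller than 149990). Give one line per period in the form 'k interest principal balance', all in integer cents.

1. interest=⌊1325303·131/10000⌋=17361; principal=149990-17361=132629; balance=1325303-132629=1192674
2. interest=⌊1192674·131/10000⌋=15624; principal=149990-15624=134366; balance=1192674-134366=1058308
3. interest=⌊1058308·131/10000⌋=13863; principal=149990-13863=136127; balance=1058308-136127=922181
4. interest=⌊922181·131/10000⌋=12080; principal=149990-12080=137910; balance=922181-137910=784271
5. interest=⌊784271·131/10000⌋=10273; principal=149990-10273=139717; balance=784271-139717=644554
6. interest=⌊644554·131/10000⌋=8443; principal=149990-8443=141547; balance=644554-141547=503007
7. interest=⌊503007·131/10000⌋=6589; principal=149990-6589=143401; balance=503007-143401=359606
8. interest=⌊359606·131/10000⌋=4710; principal=149990-4710=145280; balance=359606-145280=214326

1 17361 132629 1192674
2 15624 134366 1058308
3 13863 136127 922181
4 12080 137910 784271
5 10273 139717 644554
6 8443 141547 503007
7 6589 143401 359606
8 4710 145280 214326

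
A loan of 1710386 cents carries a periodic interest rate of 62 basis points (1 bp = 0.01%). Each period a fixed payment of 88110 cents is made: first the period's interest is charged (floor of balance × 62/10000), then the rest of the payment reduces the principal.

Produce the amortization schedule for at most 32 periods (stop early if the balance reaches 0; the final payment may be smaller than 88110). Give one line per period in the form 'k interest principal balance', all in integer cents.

1 10604 77506 1632880
2 10123 77987 1554893
3 9640 78470 1476423
4 9153 78957 1397466
5 8664 79446 1318020
6 8171 79939 1238081
7 7676 80434 1157647
8 7177 80933 1076714
9 6675 81435 995279
10 6170 81940 913339
11 5662 82448 830891
12 5151 82959 747932
13 4637 83473 664459
14 4119 83991 580468
15 3598 84512 495956
16 3074 85036 410920
17 2547 85563 325357
18 2017 86093 239264
19 1483 86627 152637
20 946 87164 65473
21 405 65473 0

1. interest=⌊1710386·62/10000⌋=10604; principal=88110-10604=77506; balance=1710386-77506=1632880
2. interest=⌊1632880·62/10000⌋=10123; principal=88110-10123=77987; balance=1632880-77987=1554893
3. interest=⌊1554893·62/10000⌋=9640; principal=88110-9640=78470; balance=1554893-78470=1476423
4. interest=⌊1476423·62/10000⌋=9153; principal=88110-9153=78957; balance=1476423-78957=1397466
5. interest=⌊1397466·62/10000⌋=8664; principal=88110-8664=79446; balance=1397466-79446=1318020
6. interest=⌊1318020·62/10000⌋=8171; principal=88110-8171=79939; balance=1318020-79939=1238081
7. interest=⌊1238081·62/10000⌋=7676; principal=88110-7676=80434; balance=1238081-80434=1157647
8. interest=⌊1157647·62/10000⌋=7177; principal=88110-7177=80933; balance=1157647-80933=1076714
9. interest=⌊1076714·62/10000⌋=6675; principal=88110-6675=81435; balance=1076714-81435=995279
10. interest=⌊995279·62/10000⌋=6170; principal=88110-6170=81940; balance=995279-81940=913339
11. interest=⌊913339·62/10000⌋=5662; principal=88110-5662=82448; balance=913339-82448=830891
12. interest=⌊830891·62/10000⌋=5151; principal=88110-5151=82959; balance=830891-82959=747932
13. interest=⌊747932·62/10000⌋=4637; principal=88110-4637=83473; balance=747932-83473=664459
14. interest=⌊664459·62/10000⌋=4119; principal=88110-4119=83991; balance=664459-83991=580468
15. interest=⌊580468·62/10000⌋=3598; principal=88110-3598=84512; balance=580468-84512=495956
16. interest=⌊495956·62/10000⌋=3074; principal=88110-3074=85036; balance=495956-85036=410920
17. interest=⌊410920·62/10000⌋=2547; principal=88110-2547=85563; balance=410920-85563=325357
18. interest=⌊325357·62/10000⌋=2017; principal=88110-2017=86093; balance=325357-86093=239264
19. interest=⌊239264·62/10000⌋=1483; principal=88110-1483=86627; balance=239264-86627=152637
20. interest=⌊152637·62/10000⌋=946; principal=88110-946=87164; balance=152637-87164=65473
21. interest=⌊65473·62/10000⌋=405; principal=min(88110-405,65473)=65473; balance=65473-65473=0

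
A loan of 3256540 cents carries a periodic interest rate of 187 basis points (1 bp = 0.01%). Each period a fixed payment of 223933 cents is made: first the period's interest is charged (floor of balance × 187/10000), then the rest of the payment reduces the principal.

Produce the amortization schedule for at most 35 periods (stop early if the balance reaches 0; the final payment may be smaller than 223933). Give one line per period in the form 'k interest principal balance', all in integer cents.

1. interest=⌊3256540·187/10000⌋=60897; principal=223933-60897=163036; balance=3256540-163036=3093504
2. interest=⌊3093504·187/10000⌋=57848; principal=223933-57848=166085; balance=3093504-166085=2927419
3. interest=⌊2927419·187/10000⌋=54742; principal=223933-54742=169191; balance=2927419-169191=2758228
4. interest=⌊2758228·187/10000⌋=51578; principal=223933-51578=172355; balance=2758228-172355=2585873
5. interest=⌊2585873·187/10000⌋=48355; principal=223933-48355=175578; balance=2585873-175578=2410295
6. interest=⌊2410295·187/10000⌋=45072; principal=223933-45072=178861; balance=2410295-178861=2231434
7. interest=⌊2231434·187/10000⌋=41727; principal=223933-41727=182206; balance=2231434-182206=2049228
8. interest=⌊2049228·187/10000⌋=38320; principal=223933-38320=185613; balance=2049228-185613=1863615
9. interest=⌊1863615·187/10000⌋=34849; principal=223933-34849=189084; balance=1863615-189084=1674531
10. interest=⌊1674531·187/10000⌋=31313; principal=223933-31313=192620; balance=1674531-192620=1481911
11. interest=⌊1481911·187/10000⌋=27711; principal=223933-27711=196222; balance=1481911-196222=1285689
12. interest=⌊1285689·187/10000⌋=24042; principal=223933-24042=199891; balance=1285689-199891=1085798
13. interest=⌊1085798·187/10000⌋=20304; principal=223933-20304=203629; balance=1085798-203629=882169
14. interest=⌊882169·187/10000⌋=16496; principal=223933-16496=207437; balance=882169-207437=674732
15. interest=⌊674732·187/10000⌋=12617; principal=223933-12617=211316; balance=674732-211316=463416
16. interest=⌊463416·187/10000⌋=8665; principal=223933-8665=215268; balance=463416-215268=248148
17. interest=⌊248148·187/10000⌋=4640; principal=223933-4640=219293; balance=248148-219293=28855
18. interest=⌊28855·187/10000⌋=539; principal=min(223933-539,28855)=28855; balance=28855-28855=0

1 60897 163036 3093504
2 57848 166085 2927419
3 54742 169191 2758228
4 51578 172355 2585873
5 48355 175578 2410295
6 45072 178861 2231434
7 41727 182206 2049228
8 38320 185613 1863615
9 34849 189084 1674531
10 31313 192620 1481911
11 27711 196222 1285689
12 24042 199891 1085798
13 20304 203629 882169
14 16496 207437 674732
15 12617 211316 463416
16 8665 215268 248148
17 4640 219293 28855
18 539 28855 0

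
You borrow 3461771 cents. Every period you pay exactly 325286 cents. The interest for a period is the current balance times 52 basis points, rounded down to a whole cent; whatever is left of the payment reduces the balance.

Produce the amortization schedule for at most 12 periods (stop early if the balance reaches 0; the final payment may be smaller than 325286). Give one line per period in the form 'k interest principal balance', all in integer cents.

1. interest=⌊3461771·52/10000⌋=18001; principal=325286-18001=307285; balance=3461771-307285=3154486
2. interest=⌊3154486·52/10000⌋=16403; principal=325286-16403=308883; balance=3154486-308883=2845603
3. interest=⌊2845603·52/10000⌋=14797; principal=325286-14797=310489; balance=2845603-310489=2535114
4. interest=⌊2535114·52/10000⌋=13182; principal=325286-13182=312104; balance=2535114-312104=2223010
5. interest=⌊2223010·52/10000⌋=11559; principal=325286-11559=313727; balance=2223010-313727=1909283
6. interest=⌊1909283·52/10000⌋=9928; principal=325286-9928=315358; balance=1909283-315358=1593925
7. interest=⌊1593925·52/10000⌋=8288; principal=325286-8288=316998; balance=1593925-316998=1276927
8. interest=⌊1276927·52/10000⌋=6640; principal=325286-6640=318646; balance=1276927-318646=958281
9. interest=⌊958281·52/10000⌋=4983; principal=325286-4983=320303; balance=958281-320303=637978
10. interest=⌊637978·52/10000⌋=3317; principal=325286-3317=321969; balance=637978-321969=316009
11. interest=⌊316009·52/10000⌋=1643; principal=min(325286-1643,316009)=316009; balance=316009-316009=0

1 18001 307285 3154486
2 16403 308883 2845603
3 14797 310489 2535114
4 13182 312104 2223010
5 11559 313727 1909283
6 9928 315358 1593925
7 8288 316998 1276927
8 6640 318646 958281
9 4983 320303 637978
10 3317 321969 316009
11 1643 316009 0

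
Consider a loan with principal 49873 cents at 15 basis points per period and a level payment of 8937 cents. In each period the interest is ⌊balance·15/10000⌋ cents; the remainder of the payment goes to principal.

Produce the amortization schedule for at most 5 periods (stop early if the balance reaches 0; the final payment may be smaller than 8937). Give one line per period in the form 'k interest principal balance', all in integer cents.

1 74 8863 41010
2 61 8876 32134
3 48 8889 23245
4 34 8903 14342
5 21 8916 5426

1. interest=⌊49873·15/10000⌋=74; principal=8937-74=8863; balance=49873-8863=41010
2. interest=⌊41010·15/10000⌋=61; principal=8937-61=8876; balance=41010-8876=32134
3. interest=⌊32134·15/10000⌋=48; principal=8937-48=8889; balance=32134-8889=23245
4. interest=⌊23245·15/10000⌋=34; principal=8937-34=8903; balance=23245-8903=14342
5. interest=⌊14342·15/10000⌋=21; principal=8937-21=8916; balance=14342-8916=5426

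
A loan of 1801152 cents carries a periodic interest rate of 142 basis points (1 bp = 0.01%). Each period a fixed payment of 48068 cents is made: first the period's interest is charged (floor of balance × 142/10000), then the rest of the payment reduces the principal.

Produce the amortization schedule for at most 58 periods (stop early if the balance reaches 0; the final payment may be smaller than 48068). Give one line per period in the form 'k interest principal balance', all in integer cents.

1 25576 22492 1778660
2 25256 22812 1755848
3 24933 23135 1732713
4 24604 23464 1709249
5 24271 23797 1685452
6 23933 24135 1661317
7 23590 24478 1636839
8 23243 24825 1612014
9 22890 25178 1586836
10 22533 25535 1561301
11 22170 25898 1535403
12 21802 26266 1509137
13 21429 26639 1482498
14 21051 27017 1455481
15 20667 27401 1428080
16 20278 27790 1400290
17 19884 28184 1372106
18 19483 28585 1343521
19 19077 28991 1314530
20 18666 29402 1285128
21 18248 29820 1255308
22 17825 30243 1225065
23 17395 30673 1194392
24 16960 31108 1163284
25 16518 31550 1131734
26 16070 31998 1099736
27 15616 32452 1067284
28 15155 32913 1034371
29 14688 33380 1000991
30 14214 33854 967137
31 13733 34335 932802
32 13245 34823 897979
33 12751 35317 862662
34 12249 35819 826843
35 11741 36327 790516
36 11225 36843 753673
37 10702 37366 716307
38 10171 37897 678410
39 9633 38435 639975
40 9087 38981 600994
41 8534 39534 561460
42 7972 40096 521364
43 7403 40665 480699
44 6825 41243 439456
45 6240 41828 397628
46 5646 42422 355206
47 5043 43025 312181
48 4432 43636 268545
49 3813 44255 224290
50 3184 44884 179406
51 2547 45521 133885
52 1901 46167 87718
53 1245 46823 40895
54 580 40895 0

1. interest=⌊1801152·142/10000⌋=25576; principal=48068-25576=22492; balance=1801152-22492=1778660
2. interest=⌊1778660·142/10000⌋=25256; principal=48068-25256=22812; balance=1778660-22812=1755848
3. interest=⌊1755848·142/10000⌋=24933; principal=48068-24933=23135; balance=1755848-23135=1732713
4. interest=⌊1732713·142/10000⌋=24604; principal=48068-24604=23464; balance=1732713-23464=1709249
5. interest=⌊1709249·142/10000⌋=24271; principal=48068-24271=23797; balance=1709249-23797=1685452
6. interest=⌊1685452·142/10000⌋=23933; principal=48068-23933=24135; balance=1685452-24135=1661317
7. interest=⌊1661317·142/10000⌋=23590; principal=48068-23590=24478; balance=1661317-24478=1636839
8. interest=⌊1636839·142/10000⌋=23243; principal=48068-23243=24825; balance=1636839-24825=1612014
9. interest=⌊1612014·142/10000⌋=22890; principal=48068-22890=25178; balance=1612014-25178=1586836
10. interest=⌊1586836·142/10000⌋=22533; principal=48068-22533=25535; balance=1586836-25535=1561301
11. interest=⌊1561301·142/10000⌋=22170; principal=48068-22170=25898; balance=1561301-25898=1535403
12. interest=⌊1535403·142/10000⌋=21802; principal=48068-21802=26266; balance=1535403-26266=1509137
13. interest=⌊1509137·142/10000⌋=21429; principal=48068-21429=26639; balance=1509137-26639=1482498
14. interest=⌊1482498·142/10000⌋=21051; principal=48068-21051=27017; balance=1482498-27017=1455481
15. interest=⌊1455481·142/10000⌋=20667; principal=48068-20667=27401; balance=1455481-27401=1428080
16. interest=⌊1428080·142/10000⌋=20278; principal=48068-20278=27790; balance=1428080-27790=1400290
17. interest=⌊1400290·142/10000⌋=19884; principal=48068-19884=28184; balance=1400290-28184=1372106
18. interest=⌊1372106·142/10000⌋=19483; principal=48068-19483=28585; balance=1372106-28585=1343521
19. interest=⌊1343521·142/10000⌋=19077; principal=48068-19077=28991; balance=1343521-28991=1314530
20. interest=⌊1314530·142/10000⌋=18666; principal=48068-18666=29402; balance=1314530-29402=1285128
21. interest=⌊1285128·142/10000⌋=18248; principal=48068-18248=29820; balance=1285128-29820=1255308
22. interest=⌊1255308·142/10000⌋=17825; principal=48068-17825=30243; balance=1255308-30243=1225065
23. interest=⌊1225065·142/10000⌋=17395; principal=48068-17395=30673; balance=1225065-30673=1194392
24. interest=⌊1194392·142/10000⌋=16960; principal=48068-16960=31108; balance=1194392-31108=1163284
25. interest=⌊1163284·142/10000⌋=16518; principal=48068-16518=31550; balance=1163284-31550=1131734
26. interest=⌊1131734·142/10000⌋=16070; principal=48068-16070=31998; balance=1131734-31998=1099736
27. interest=⌊1099736·142/10000⌋=15616; principal=48068-15616=32452; balance=1099736-32452=1067284
28. interest=⌊1067284·142/10000⌋=15155; principal=48068-15155=32913; balance=1067284-32913=1034371
29. interest=⌊1034371·142/10000⌋=14688; principal=48068-14688=33380; balance=1034371-33380=1000991
30. interest=⌊1000991·142/10000⌋=14214; principal=48068-14214=33854; balance=1000991-33854=967137
31. interest=⌊967137·142/10000⌋=13733; principal=48068-13733=34335; balance=967137-34335=932802
32. interest=⌊932802·142/10000⌋=13245; principal=48068-13245=34823; balance=932802-34823=897979
33. interest=⌊897979·142/10000⌋=12751; principal=48068-12751=35317; balance=897979-35317=862662
34. interest=⌊862662·142/10000⌋=12249; principal=48068-12249=35819; balance=862662-35819=826843
35. interest=⌊826843·142/10000⌋=11741; principal=48068-11741=36327; balance=826843-36327=790516
36. interest=⌊790516·142/10000⌋=11225; principal=48068-11225=36843; balance=790516-36843=753673
37. interest=⌊753673·142/10000⌋=10702; principal=48068-10702=37366; balance=753673-37366=716307
38. interest=⌊716307·142/10000⌋=10171; principal=48068-10171=37897; balance=716307-37897=678410
39. interest=⌊678410·142/10000⌋=9633; principal=48068-9633=38435; balance=678410-38435=639975
40. interest=⌊639975·142/10000⌋=9087; principal=48068-9087=38981; balance=639975-38981=600994
41. interest=⌊600994·142/10000⌋=8534; principal=48068-8534=39534; balance=600994-39534=561460
42. interest=⌊561460·142/10000⌋=7972; principal=48068-7972=40096; balance=561460-40096=521364
43. interest=⌊521364·142/10000⌋=7403; principal=48068-7403=40665; balance=521364-40665=480699
44. interest=⌊480699·142/10000⌋=6825; principal=48068-6825=41243; balance=480699-41243=439456
45. interest=⌊439456·142/10000⌋=6240; principal=48068-6240=41828; balance=439456-41828=397628
46. interest=⌊397628·142/10000⌋=5646; principal=48068-5646=42422; balance=397628-42422=355206
47. interest=⌊355206·142/10000⌋=5043; principal=48068-5043=43025; balance=355206-43025=312181
48. interest=⌊312181·142/10000⌋=4432; principal=48068-4432=43636; balance=312181-43636=268545
49. interest=⌊268545·142/10000⌋=3813; principal=48068-3813=44255; balance=268545-44255=224290
50. interest=⌊224290·142/10000⌋=3184; principal=48068-3184=44884; balance=224290-44884=179406
51. interest=⌊179406·142/10000⌋=2547; principal=48068-2547=45521; balance=179406-45521=133885
52. interest=⌊133885·142/10000⌋=1901; principal=48068-1901=46167; balance=133885-46167=87718
53. interest=⌊87718·142/10000⌋=1245; principal=48068-1245=46823; balance=87718-46823=40895
54. interest=⌊40895·142/10000⌋=580; principal=min(48068-580,40895)=40895; balance=40895-40895=0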